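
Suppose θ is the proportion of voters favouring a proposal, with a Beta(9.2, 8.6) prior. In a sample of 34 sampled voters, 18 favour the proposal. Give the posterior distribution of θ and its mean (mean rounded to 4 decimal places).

The binomial likelihood is conjugate to the Beta prior: with 18 successes and 16 failures, the posterior is Beta(9.2+18, 8.6+16) = Beta(27.2, 24.6).
Posterior mean = α/(α+β) = 27.2/51.8 = 0.5251.

Posterior: Beta(27.2, 24.6); mean ≈ 0.5251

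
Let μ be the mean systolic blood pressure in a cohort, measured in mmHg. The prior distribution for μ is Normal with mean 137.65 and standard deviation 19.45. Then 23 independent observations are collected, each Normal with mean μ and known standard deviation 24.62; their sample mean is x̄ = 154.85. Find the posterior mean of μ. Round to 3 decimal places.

Posterior mean ≈ 153.730

With known σ, the Normal prior is conjugate. Weight on the data is w = (n/σ²)/(n/σ² + 1/τ₀²) = 0.0379448/(0.0379448+0.00264339) = 0.93487.
Posterior mean = w·x̄ + (1−w)·μ₀ = 0.93487·154.85 + 0.065127·137.65 = 153.730.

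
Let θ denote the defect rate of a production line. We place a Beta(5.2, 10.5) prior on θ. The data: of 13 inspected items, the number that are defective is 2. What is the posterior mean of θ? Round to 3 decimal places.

Posterior mean ≈ 0.251

Observing 2 successes and 11 failures updates Beta(5.2, 10.5) by adding the success and failure counts to the two shape parameters: α = 5.2+2 = 7.2, β = 10.5+11 = 21.5.
Posterior mean = α/(α+β) = 7.2/28.7 = 0.251.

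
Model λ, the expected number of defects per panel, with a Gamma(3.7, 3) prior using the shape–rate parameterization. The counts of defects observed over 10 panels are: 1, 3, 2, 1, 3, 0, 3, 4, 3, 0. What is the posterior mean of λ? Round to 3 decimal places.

Total count ∑xᵢ = 20 over n = 10 panels.
Gamma is conjugate to the Poisson likelihood: posterior is Gamma(shape = 3.7+20 = 23.7, rate = 3+10 = 13).
E[λ | data] = 23.7/13 = 1.823.

Posterior mean ≈ 1.823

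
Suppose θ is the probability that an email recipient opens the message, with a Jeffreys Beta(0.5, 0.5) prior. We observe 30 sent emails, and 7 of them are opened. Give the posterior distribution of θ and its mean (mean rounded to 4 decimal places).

Posterior: Beta(7.5, 23.5); mean ≈ 0.2419

The binomial likelihood is conjugate to the Beta prior: with 7 successes and 23 failures, the posterior is Beta(0.5+7, 0.5+23) = Beta(7.5, 23.5).
E[θ | data] = 7.5/(7.5+23.5) = 0.2419.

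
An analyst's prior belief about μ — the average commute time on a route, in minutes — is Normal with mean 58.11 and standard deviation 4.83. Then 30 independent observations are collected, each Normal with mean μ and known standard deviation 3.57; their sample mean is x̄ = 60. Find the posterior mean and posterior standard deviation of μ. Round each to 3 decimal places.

Posterior mean ≈ 59.966; posterior SD ≈ 0.646

With known σ, the Normal prior is conjugate. Weight on the data is w = (n/σ²)/(n/σ² + 1/τ₀²) = 2.35388/(2.35388+0.0428653) = 0.98212.
Posterior mean = w·x̄ + (1−w)·μ₀ = 0.98212·60 + 0.017885·58.11 = 59.966. Posterior variance = 1/(2.35388+0.0428653) = 0.417232, so SD = 0.646.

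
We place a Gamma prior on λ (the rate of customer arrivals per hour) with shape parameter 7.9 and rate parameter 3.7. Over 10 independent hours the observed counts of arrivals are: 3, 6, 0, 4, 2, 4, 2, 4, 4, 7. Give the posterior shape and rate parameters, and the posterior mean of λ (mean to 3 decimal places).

Total count ∑xᵢ = 36 over n = 10 hours.
Gamma is conjugate to the Poisson likelihood: posterior is Gamma(shape = 7.9+36 = 43.9, rate = 3.7+10 = 13.7).
Posterior mean = shape/rate = 43.9/13.7 = 3.204.

Posterior: Gamma(shape=43.9, rate=13.7); mean ≈ 3.204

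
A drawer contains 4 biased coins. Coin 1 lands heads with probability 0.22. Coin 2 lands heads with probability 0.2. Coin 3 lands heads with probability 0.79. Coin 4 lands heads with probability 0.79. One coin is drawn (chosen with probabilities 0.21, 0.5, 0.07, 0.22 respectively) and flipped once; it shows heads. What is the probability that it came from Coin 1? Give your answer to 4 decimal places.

Posterior probability ≈ 0.1231

P(heads|C1) = 0.22; P(heads|C2) = 0.2; P(heads|C3) = 0.79; P(heads|C4) = 0.79.
Prior × likelihood for each source: 0.21·0.22=0.04620, 0.5·0.2=0.1000, 0.07·0.79=0.05530, 0.22·0.79=0.1738. Summing gives P(heads) = 0.37530.
P(Coin 1 | heads) = 0.04620 / 0.37530 = 0.1231.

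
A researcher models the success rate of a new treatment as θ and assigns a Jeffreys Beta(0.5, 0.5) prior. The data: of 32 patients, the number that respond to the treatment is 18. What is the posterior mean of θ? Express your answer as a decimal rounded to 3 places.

The binomial likelihood is conjugate to the Beta prior: with 18 successes and 14 failures, the posterior is Beta(0.5+18, 0.5+14) = Beta(18.5, 14.5).
Posterior mean = α/(α+β) = 18.5/33 = 0.561.

Posterior mean ≈ 0.561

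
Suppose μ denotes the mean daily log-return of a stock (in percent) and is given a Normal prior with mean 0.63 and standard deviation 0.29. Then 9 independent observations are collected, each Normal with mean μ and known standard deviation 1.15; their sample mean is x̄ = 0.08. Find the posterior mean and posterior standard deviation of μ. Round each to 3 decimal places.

With known σ, the Normal prior is conjugate. Weight on the data is w = (n/σ²)/(n/σ² + 1/τ₀²) = 6.80529/(6.80529+11.8906) = 0.36400.
Posterior mean = w·x̄ + (1−w)·μ₀ = 0.36400·0.08 + 0.63600·0.63 = 0.430. Posterior variance = 1/(6.80529+11.8906) = 0.0534877, so SD = 0.231.

Posterior mean ≈ 0.430; posterior SD ≈ 0.231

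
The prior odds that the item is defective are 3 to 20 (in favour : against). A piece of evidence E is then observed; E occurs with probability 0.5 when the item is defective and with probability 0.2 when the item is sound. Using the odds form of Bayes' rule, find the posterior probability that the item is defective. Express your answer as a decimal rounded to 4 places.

Posterior probability ≈ 0.2727

Prior odds = 3/20 = 0.15000. In log-odds, ln(0.15000) = -1.8971.
Add log likelihood ratio: ln(2.5000) = 0.91629.
Posterior log-odds = -0.98083, so posterior odds = exp(-0.98083) = 0.37500. Converting, P(H|E) = 0.37500/1.3750 = 0.2727.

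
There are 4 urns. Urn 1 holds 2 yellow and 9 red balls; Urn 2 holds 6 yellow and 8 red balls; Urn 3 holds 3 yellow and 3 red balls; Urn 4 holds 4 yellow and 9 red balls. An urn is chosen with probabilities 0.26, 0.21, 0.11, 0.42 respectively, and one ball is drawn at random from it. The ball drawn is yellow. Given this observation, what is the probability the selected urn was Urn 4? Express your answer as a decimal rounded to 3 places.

P(yellow|Urn 1) = 0.1818; P(yellow|Urn 2) = 0.4286; P(yellow|Urn 3) = 0.5; P(yellow|Urn 4) = 0.3077.
Prior × likelihood for each source: 0.26·0.1818=0.04727, 0.21·0.4286=0.09000, 0.11·0.5=0.05500, 0.42·0.3077=0.1292. Summing gives P(yellow) = 0.32150.
P(Urn 4 | yellow) = 0.1292 / 0.32150 = 0.402.

Posterior probability ≈ 0.402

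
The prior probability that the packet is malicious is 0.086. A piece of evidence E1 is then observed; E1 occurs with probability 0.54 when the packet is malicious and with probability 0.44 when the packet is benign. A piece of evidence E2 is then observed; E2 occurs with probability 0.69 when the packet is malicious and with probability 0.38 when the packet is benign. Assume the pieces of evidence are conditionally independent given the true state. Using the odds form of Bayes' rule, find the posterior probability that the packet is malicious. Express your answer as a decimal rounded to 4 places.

Prior odds = 0.086/(1−0.086) = 0.094092.
Likelihood ratio for E1 = 0.54/0.44 = 1.2273.
Likelihood ratio for E2 = 0.69/0.38 = 1.8158.
Posterior odds = prior odds × LR₁ × LR₂ = 0.20968.
Posterior probability = odds/(1+odds) = 0.20968/1.2097 = 0.1733.

Posterior probability ≈ 0.1733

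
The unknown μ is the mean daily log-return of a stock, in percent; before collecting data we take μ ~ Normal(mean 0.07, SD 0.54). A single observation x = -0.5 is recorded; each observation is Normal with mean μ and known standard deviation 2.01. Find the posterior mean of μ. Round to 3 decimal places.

Posterior mean ≈ 0.032

With known σ, the Normal prior is conjugate. Weight on the data is w = (n/σ²)/(n/σ² + 1/τ₀²) = 0.247519/(0.247519+3.42936) = 0.067318.
Posterior mean = w·x̄ + (1−w)·μ₀ = 0.067318·-0.5 + 0.93268·0.07 = 0.032.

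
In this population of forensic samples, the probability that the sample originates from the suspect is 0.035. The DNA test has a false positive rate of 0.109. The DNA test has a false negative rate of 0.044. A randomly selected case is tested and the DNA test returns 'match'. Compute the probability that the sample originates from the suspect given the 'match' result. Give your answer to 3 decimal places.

Write H for 'the sample originates from the suspect'. Prior odds H:¬H = 0.035/0.965 = 0.036269. For the 'match' outcome, the likelihood ratio is 0.956/0.109 = 8.7706.
Posterior odds = 0.036269 × 8.7706 = 0.31811, so P(H|E) = 0.31811/(1+0.31811) = 0.241.

P(H | E) ≈ 0.241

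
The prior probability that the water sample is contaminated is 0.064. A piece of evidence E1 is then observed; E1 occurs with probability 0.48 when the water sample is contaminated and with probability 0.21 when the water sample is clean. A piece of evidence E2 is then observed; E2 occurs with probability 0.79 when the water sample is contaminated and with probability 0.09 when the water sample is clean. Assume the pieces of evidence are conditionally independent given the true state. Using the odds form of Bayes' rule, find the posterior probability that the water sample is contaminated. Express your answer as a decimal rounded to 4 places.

Posterior probability ≈ 0.5784

Prior odds = 0.064/(1−0.064) = 0.068376. In log-odds, ln(0.068376) = -2.6827.
Add log likelihood ratios: ln(2.2857) + ln(8.7778) = 2.9989.
Posterior log-odds = 0.31617, so posterior odds = exp(0.31617) = 1.3719. Converting, P(H|E) = 1.3719/2.3719 = 0.5784.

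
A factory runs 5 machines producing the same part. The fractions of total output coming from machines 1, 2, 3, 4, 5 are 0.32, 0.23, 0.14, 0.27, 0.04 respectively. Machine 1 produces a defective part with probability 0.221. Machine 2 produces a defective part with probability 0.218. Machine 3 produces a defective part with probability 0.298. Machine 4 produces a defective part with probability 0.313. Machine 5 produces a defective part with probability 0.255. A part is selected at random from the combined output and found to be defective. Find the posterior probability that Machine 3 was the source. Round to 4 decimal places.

Posterior probability ≈ 0.1622

Tabulate prior·likelihood by source: [1] prior 0.32, lik 0.221, product 0.07072; [2] prior 0.23, lik 0.218, product 0.05014; [3] prior 0.14, lik 0.298, product 0.04172; [4] prior 0.27, lik 0.313, product 0.08451; [5] prior 0.04, lik 0.255, product 0.01020.
Normalizing constant = 0.25729; the posterior for Machine 3 is its product over the sum, 0.04172/0.25729 = 0.1622.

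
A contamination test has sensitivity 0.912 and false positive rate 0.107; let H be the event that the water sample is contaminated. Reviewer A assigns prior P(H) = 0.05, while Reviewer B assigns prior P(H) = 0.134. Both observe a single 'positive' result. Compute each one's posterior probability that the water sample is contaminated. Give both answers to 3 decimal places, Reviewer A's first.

P('+'|H) = 0.912, P('+'|¬H) = 0.107.
Reviewer A: numerator 0.912·0.05 = 0.045600; evidence = 0.045600+0.107·0.95 = 0.14725; posterior = 0.310.
Reviewer B: numerator 0.912·0.134 = 0.12221; evidence = 0.12221+0.107·0.866 = 0.21487; posterior = 0.569.

Reviewer A: 0.310; Reviewer B: 0.569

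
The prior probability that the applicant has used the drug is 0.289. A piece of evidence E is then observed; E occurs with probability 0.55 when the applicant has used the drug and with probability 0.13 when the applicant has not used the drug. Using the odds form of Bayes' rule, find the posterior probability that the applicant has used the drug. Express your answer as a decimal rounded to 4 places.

Posterior probability ≈ 0.6323

Prior odds = 0.289/(1−0.289) = 0.40647. In log-odds, ln(0.40647) = -0.90025.
Add log likelihood ratio: ln(4.2308) = 1.4424.
Posterior log-odds = 0.54214, so posterior odds = exp(0.54214) = 1.7197. Converting, P(H|E) = 1.7197/2.7197 = 0.6323.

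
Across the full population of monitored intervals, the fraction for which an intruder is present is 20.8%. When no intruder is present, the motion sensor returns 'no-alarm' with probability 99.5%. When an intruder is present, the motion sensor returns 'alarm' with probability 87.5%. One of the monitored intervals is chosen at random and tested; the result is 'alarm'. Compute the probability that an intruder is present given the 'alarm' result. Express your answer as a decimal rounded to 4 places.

P(H | E) ≈ 0.9787

Let H be the event that an intruder is present. P(H) = 0.208, so P(¬H) = 0.792. With E the 'alarm' result, P(E|H) = 0.875 and P(E|¬H) = 0.005.
P(E) = 0.875·0.208 + 0.005·0.792 = 0.18200 + 0.0039600 = 0.18596.
By Bayes' theorem, P(H|E) = 0.18200 / 0.18596 = 0.9787.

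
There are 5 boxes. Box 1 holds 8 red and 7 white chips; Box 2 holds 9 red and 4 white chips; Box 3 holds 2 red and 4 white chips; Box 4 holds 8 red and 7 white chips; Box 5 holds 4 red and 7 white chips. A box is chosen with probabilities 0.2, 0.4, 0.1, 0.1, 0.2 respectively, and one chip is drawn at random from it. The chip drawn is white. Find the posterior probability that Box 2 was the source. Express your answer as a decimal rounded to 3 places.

Tabulate prior·likelihood by source: [1] prior 0.2, lik 0.4667, product 0.09333; [2] prior 0.4, lik 0.3077, product 0.1231; [3] prior 0.1, lik 0.6667, product 0.06667; [4] prior 0.1, lik 0.4667, product 0.04667; [5] prior 0.2, lik 0.6364, product 0.1273.
Normalizing constant = 0.45702; the posterior for Box 2 is its product over the sum, 0.1231/0.45702 = 0.269.

Posterior probability ≈ 0.269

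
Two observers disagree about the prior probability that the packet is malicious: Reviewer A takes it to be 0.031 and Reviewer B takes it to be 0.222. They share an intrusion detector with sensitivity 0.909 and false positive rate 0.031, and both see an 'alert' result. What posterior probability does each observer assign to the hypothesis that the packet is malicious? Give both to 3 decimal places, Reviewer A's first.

The likelihood ratio for an 'alert' result is 0.909/0.031 = 29.323.
Reviewer A: prior odds 0.031/0.969 = 0.031992; posterior odds 0.93808; posterior probability 0.484.
Reviewer B: prior odds 0.222/0.778 = 0.28535; posterior odds 8.3671; posterior probability 0.893.

Reviewer A: 0.484; Reviewer B: 0.893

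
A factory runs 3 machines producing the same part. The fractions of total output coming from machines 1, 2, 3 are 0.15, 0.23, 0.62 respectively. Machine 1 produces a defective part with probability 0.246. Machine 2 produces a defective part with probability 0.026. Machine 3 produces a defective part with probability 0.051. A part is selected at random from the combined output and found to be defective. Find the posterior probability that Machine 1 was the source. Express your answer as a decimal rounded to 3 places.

Tabulate prior·likelihood by source: [1] prior 0.15, lik 0.246, product 0.03690; [2] prior 0.23, lik 0.026, product 0.005980; [3] prior 0.62, lik 0.051, product 0.03162.
Normalizing constant = 0.074500; the posterior for Machine 1 is its product over the sum, 0.03690/0.074500 = 0.495.

Posterior probability ≈ 0.495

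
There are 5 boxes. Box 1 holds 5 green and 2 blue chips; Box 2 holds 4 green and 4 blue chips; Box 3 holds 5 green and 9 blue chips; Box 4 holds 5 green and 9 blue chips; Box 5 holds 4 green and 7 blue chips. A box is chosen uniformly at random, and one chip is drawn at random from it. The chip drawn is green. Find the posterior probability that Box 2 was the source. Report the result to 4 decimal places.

P(green|Box 1) = 0.7143; P(green|Box 2) = 0.5; P(green|Box 3) = 0.3571; P(green|Box 4) = 0.3571; P(green|Box 5) = 0.3636.
Prior × likelihood for each source: 0.2·0.7143=0.1429, 0.2·0.5=0.1000, 0.2·0.3571=0.07143, 0.2·0.3571=0.07143, 0.2·0.3636=0.07273. Summing gives P(green) = 0.45844.
P(Box 2 | green) = 0.1000 / 0.45844 = 0.2181.

Posterior probability ≈ 0.2181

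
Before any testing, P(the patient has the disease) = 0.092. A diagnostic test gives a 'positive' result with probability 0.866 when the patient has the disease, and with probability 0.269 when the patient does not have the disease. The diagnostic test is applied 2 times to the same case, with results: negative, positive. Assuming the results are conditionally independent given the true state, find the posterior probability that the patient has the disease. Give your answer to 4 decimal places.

Let H be the event that the patient has the disease; start with P(H) = 0.092. P('positive'|H) = 0.866, P('positive'|¬H) = 0.269.
Update on result 1 ('negative'): P(H) ← 0.134·0.0920 / (0.134·0.0920 + 0.731·0.9080) = 0.012328/0.67608 = 0.0182.
Update on result 2 ('positive'): P(H) ← 0.866·0.0182 / (0.866·0.0182 + 0.269·0.9818) = 0.015791/0.27989 = 0.0564.

Posterior P(H) ≈ 0.0564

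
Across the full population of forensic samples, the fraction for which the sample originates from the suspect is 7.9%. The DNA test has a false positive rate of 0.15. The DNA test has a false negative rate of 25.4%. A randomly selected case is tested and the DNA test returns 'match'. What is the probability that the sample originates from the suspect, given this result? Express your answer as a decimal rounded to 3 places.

Let H be the event that the sample originates from the suspect. P(H) = 0.079, so P(¬H) = 0.921. With E the 'match' result, P(E|H) = 0.746 and P(E|¬H) = 0.15.
P(E) = 0.746·0.079 + 0.15·0.921 = 0.058934 + 0.13815 = 0.19708.
By Bayes' theorem, P(H|E) = 0.058934 / 0.19708 = 0.299.

P(H | E) ≈ 0.299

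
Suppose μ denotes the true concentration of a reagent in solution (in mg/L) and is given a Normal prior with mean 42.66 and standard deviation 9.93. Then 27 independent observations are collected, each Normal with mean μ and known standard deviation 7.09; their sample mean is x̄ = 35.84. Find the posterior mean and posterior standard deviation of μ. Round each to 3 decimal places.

Posterior mean ≈ 35.966; posterior SD ≈ 1.352

With known σ, the Normal prior is conjugate. Weight on the data is w = (n/σ²)/(n/σ² + 1/τ₀²) = 0.537120/(0.537120+0.0101415) = 0.98147.
Posterior mean = w·x̄ + (1−w)·μ₀ = 0.98147·35.84 + 0.018531·42.66 = 35.966. Posterior variance = 1/(0.537120+0.0101415) = 1.82728, so SD = 1.352.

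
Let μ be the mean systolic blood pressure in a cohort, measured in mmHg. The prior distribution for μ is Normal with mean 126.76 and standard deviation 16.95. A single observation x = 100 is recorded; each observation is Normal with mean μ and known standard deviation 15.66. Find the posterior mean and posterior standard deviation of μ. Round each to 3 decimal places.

Posterior mean ≈ 112.323; posterior SD ≈ 11.502

Prior precision 1/τ₀² = 1/16.95² = 0.00348065; data precision n/σ² = 1/15.66² = 0.00407771.
Posterior precision = 0.00348065 + 0.00407771 = 0.00755836, giving posterior SD = 1/√0.00755836 = 11.502.
Posterior mean = (0.00348065·126.76 + 0.00407771·100) / 0.00755836 = 112.323.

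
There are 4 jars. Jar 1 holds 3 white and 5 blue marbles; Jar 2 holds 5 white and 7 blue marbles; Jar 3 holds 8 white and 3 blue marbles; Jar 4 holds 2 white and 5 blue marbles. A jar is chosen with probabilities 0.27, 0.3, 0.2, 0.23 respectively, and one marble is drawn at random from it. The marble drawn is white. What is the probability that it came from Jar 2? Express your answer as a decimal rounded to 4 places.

Posterior probability ≈ 0.2858

Tabulate prior·likelihood by source: [1] prior 0.27, lik 0.375, product 0.1013; [2] prior 0.3, lik 0.4167, product 0.1250; [3] prior 0.2, lik 0.7273, product 0.1455; [4] prior 0.23, lik 0.2857, product 0.06571.
Normalizing constant = 0.43742; the posterior for Jar 2 is its product over the sum, 0.1250/0.43742 = 0.2858.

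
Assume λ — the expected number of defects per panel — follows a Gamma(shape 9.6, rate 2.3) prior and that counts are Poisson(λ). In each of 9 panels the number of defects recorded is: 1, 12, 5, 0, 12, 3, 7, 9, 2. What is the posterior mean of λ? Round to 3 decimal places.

The Poisson likelihood adds the total count to the shape and the number of exposure periods to the rate. Here ∑xᵢ = 51 and n = 9, so shape 9.6→60.6 and rate 2.3→11.3.
Posterior mean = shape/rate = 60.6/11.3 = 5.363.

Posterior mean ≈ 5.363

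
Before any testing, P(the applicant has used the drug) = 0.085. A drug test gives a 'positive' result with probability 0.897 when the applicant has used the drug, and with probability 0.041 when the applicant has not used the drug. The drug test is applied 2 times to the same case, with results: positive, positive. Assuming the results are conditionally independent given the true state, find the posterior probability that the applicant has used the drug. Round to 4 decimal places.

With H the event that the applicant has used the drug, the joint likelihood of the observed sequence is P(data|H) = 0.897·0.897 = 0.80461 and P(data|¬H) = 0.041·0.041 = 0.0016810.
Bayes: P(H|data) = 0.085·0.80461 / (0.085·0.80461 + 0.915·0.0016810) = 0.068392/0.069930 = 0.9780.

Posterior P(H) ≈ 0.9780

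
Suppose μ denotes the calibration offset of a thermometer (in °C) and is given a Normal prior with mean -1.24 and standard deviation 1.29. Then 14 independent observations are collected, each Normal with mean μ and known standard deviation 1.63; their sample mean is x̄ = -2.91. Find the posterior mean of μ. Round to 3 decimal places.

Posterior mean ≈ -2.739

With known σ, the Normal prior is conjugate. Weight on the data is w = (n/σ²)/(n/σ² + 1/τ₀²) = 5.26930/(5.26930+0.600925) = 0.89763.
Posterior mean = w·x̄ + (1−w)·μ₀ = 0.89763·-2.91 + 0.10237·-1.24 = -2.739.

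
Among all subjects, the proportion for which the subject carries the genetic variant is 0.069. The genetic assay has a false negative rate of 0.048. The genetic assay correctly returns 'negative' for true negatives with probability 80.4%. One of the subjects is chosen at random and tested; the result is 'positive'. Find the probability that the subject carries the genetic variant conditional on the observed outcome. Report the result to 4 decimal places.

P(H | E) ≈ 0.2647

Let H be the event that the subject carries the genetic variant. P(H) = 0.069, so P(¬H) = 0.931. With E the 'positive' result, P(E|H) = 0.952 and P(E|¬H) = 0.196.
P(E) = 0.952·0.069 + 0.196·0.931 = 0.065688 + 0.18248 = 0.24816.
By Bayes' theorem, P(H|E) = 0.065688 / 0.24816 = 0.2647.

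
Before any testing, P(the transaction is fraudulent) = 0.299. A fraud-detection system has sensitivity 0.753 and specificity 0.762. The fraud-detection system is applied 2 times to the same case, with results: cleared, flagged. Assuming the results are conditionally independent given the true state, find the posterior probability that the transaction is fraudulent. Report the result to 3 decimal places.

Let H be the event that the transaction is fraudulent; start with P(H) = 0.299. P('flagged'|H) = 0.753, P('flagged'|¬H) = 0.238.
Update on result 1 ('cleared'): P(H) ← 0.247·0.2990 / (0.247·0.2990 + 0.762·0.7010) = 0.073853/0.60801 = 0.1215.
Update on result 2 ('flagged'): P(H) ← 0.753·0.1215 / (0.753·0.1215 + 0.238·0.8785) = 0.091464/0.30055 = 0.3043.

Posterior P(H) ≈ 0.304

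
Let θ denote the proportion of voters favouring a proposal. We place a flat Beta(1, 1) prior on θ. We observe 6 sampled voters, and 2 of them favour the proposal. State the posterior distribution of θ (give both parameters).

Observing 2 successes and 4 failures updates Beta(1, 1) by adding the success and failure counts to the two shape parameters: α = 1+2 = 3, β = 1+4 = 5.

Posterior: Beta(3, 5)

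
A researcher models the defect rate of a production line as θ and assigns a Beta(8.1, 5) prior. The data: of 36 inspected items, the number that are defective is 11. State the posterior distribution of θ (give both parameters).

Posterior: Beta(19.1, 30)

The binomial likelihood is conjugate to the Beta prior: with 11 successes and 25 failures, the posterior is Beta(8.1+11, 5+25) = Beta(19.1, 30).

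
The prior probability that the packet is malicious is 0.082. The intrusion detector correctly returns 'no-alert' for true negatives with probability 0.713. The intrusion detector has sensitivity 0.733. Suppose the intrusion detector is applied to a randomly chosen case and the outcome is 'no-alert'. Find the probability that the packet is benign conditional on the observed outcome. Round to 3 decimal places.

P(¬H | E) ≈ 0.968

Write H for 'the packet is malicious'. Prior odds H:¬H = 0.082/0.918 = 0.089325. For the 'no-alert' outcome, the likelihood ratio is 0.267/0.713 = 0.37447.
Posterior odds = 0.089325 × 0.37447 = 0.033450, so P(H|E) = 0.033450/(1+0.033450) = 0.032. Then P(¬H|E) = 1 − 0.032 = 0.968.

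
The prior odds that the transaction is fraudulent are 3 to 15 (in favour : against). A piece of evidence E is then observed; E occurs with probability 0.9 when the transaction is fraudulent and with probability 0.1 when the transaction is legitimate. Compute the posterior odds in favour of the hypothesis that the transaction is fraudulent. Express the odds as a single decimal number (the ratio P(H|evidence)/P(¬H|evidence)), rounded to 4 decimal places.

Prior odds = 3/15 = 0.20000. In log-odds, ln(0.20000) = -1.6094.
Add log likelihood ratio: ln(9.0000) = 2.1972.
Posterior log-odds = 0.58779, so posterior odds = exp(0.58779) = 1.8000.

Posterior odds ≈ 1.8000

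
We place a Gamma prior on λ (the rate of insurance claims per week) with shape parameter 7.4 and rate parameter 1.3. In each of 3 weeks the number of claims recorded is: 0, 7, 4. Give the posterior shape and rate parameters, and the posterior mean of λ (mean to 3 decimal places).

Total count ∑xᵢ = 11 over n = 3 weeks.
Gamma is conjugate to the Poisson likelihood: posterior is Gamma(shape = 7.4+11 = 18.4, rate = 1.3+3 = 4.3).
Posterior mean = shape/rate = 18.4/4.3 = 4.279.

Posterior: Gamma(shape=18.4, rate=4.3); mean ≈ 4.279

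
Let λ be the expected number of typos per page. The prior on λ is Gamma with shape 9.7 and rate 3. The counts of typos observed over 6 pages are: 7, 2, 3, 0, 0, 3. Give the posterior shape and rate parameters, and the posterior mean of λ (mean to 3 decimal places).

The Poisson likelihood adds the total count to the shape and the number of exposure periods to the rate. Here ∑xᵢ = 15 and n = 6, so shape 9.7→24.7 and rate 3→9.
E[λ | data] = 24.7/9 = 2.744.

Posterior: Gamma(shape=24.7, rate=9); mean ≈ 2.744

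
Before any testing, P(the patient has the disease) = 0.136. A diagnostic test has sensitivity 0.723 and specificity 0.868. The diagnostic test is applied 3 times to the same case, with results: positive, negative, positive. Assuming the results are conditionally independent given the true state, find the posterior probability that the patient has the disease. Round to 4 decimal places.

With H the event that the patient has the disease, the joint likelihood of the observed sequence is P(data|H) = 0.723·0.277·0.723 = 0.14480 and P(data|¬H) = 0.132·0.868·0.132 = 0.015124.
Bayes: P(H|data) = 0.136·0.14480 / (0.136·0.14480 + 0.864·0.015124) = 0.019692/0.032759 = 0.6011.

Posterior P(H) ≈ 0.6011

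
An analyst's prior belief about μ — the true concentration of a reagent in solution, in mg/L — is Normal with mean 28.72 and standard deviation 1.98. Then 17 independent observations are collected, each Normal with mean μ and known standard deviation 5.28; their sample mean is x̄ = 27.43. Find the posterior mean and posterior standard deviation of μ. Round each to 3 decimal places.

Posterior mean ≈ 27.810; posterior SD ≈ 1.075

Prior precision 1/τ₀² = 1/1.98² = 0.255076; data precision n/σ² = 17/5.28² = 0.609791.
Posterior precision = 0.255076 + 0.609791 = 0.864867, giving posterior SD = 1/√0.864867 = 1.075.
Posterior mean = (0.255076·28.72 + 0.609791·27.43) / 0.864867 = 27.810.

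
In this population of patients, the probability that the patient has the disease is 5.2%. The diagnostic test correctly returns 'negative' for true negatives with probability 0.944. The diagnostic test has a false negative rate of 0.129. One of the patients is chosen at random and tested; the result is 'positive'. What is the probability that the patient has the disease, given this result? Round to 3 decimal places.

P(H | E) ≈ 0.460

Write H for 'the patient has the disease'. Prior odds H:¬H = 0.052/0.948 = 0.054852. For the 'positive' outcome, the likelihood ratio is 0.871/0.056 = 15.554.
Posterior odds = 0.054852 × 15.554 = 0.85315, so P(H|E) = 0.85315/(1+0.85315) = 0.460.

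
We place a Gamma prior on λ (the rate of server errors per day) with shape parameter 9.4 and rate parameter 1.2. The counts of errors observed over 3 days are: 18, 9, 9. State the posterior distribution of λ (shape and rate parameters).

Total count ∑xᵢ = 36 over n = 3 days.
Gamma is conjugate to the Poisson likelihood: posterior is Gamma(shape = 9.4+36 = 45.4, rate = 1.2+3 = 4.2).

Posterior: Gamma(shape=45.4, rate=4.2)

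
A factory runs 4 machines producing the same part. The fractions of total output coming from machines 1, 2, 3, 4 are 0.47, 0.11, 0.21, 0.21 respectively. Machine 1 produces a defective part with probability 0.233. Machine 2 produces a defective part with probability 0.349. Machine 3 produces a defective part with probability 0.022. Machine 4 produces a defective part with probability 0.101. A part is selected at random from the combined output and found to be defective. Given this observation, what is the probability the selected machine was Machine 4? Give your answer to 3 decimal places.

P(defective|M1) = 0.233; P(defective|M2) = 0.349; P(defective|M3) = 0.022; P(defective|M4) = 0.101.
Prior × likelihood for each source: 0.47·0.233=0.1095, 0.11·0.349=0.03839, 0.21·0.022=0.004620, 0.21·0.101=0.02121. Summing gives P(defective) = 0.17373.
P(Machine 4 | defective) = 0.02121 / 0.17373 = 0.122.

Posterior probability ≈ 0.122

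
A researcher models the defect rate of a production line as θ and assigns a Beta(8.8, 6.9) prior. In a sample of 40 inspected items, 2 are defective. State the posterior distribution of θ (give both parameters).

Posterior: Beta(10.8, 44.9)

The binomial likelihood is conjugate to the Beta prior: with 2 successes and 38 failures, the posterior is Beta(8.8+2, 6.9+38) = Beta(10.8, 44.9).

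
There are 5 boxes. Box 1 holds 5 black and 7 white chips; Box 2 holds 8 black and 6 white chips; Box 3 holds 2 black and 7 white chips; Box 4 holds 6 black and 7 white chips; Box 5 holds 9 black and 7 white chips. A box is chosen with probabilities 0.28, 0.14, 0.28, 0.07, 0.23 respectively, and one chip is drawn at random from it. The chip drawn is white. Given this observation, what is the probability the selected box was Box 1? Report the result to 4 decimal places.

Posterior probability ≈ 0.2819

P(white|Box 1) = 0.5833; P(white|Box 2) = 0.4286; P(white|Box 3) = 0.7778; P(white|Box 4) = 0.5385; P(white|Box 5) = 0.4375.
Prior × likelihood for each source: 0.28·0.5833=0.1633, 0.14·0.4286=0.06000, 0.28·0.7778=0.2178, 0.07·0.5385=0.03769, 0.23·0.4375=0.1006. Summing gives P(white) = 0.57943.
P(Box 1 | white) = 0.1633 / 0.57943 = 0.2819.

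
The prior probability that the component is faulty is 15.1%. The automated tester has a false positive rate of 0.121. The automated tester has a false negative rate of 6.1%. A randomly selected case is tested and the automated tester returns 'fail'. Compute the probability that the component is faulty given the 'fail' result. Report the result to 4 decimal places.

P(H | E) ≈ 0.5799

Write H for 'the component is faulty'. Prior odds H:¬H = 0.151/0.849 = 0.17786. For the 'fail' outcome, the likelihood ratio is 0.939/0.121 = 7.7603.
Posterior odds = 0.17786 × 7.7603 = 1.3802, so P(H|E) = 1.3802/(1+1.3802) = 0.5799.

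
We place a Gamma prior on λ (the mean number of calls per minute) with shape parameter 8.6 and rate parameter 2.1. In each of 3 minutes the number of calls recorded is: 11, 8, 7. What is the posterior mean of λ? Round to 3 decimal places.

Posterior mean ≈ 6.784

Total count ∑xᵢ = 26 over n = 3 minutes.
Gamma is conjugate to the Poisson likelihood: posterior is Gamma(shape = 8.6+26 = 34.6, rate = 2.1+3 = 5.1).
E[λ | data] = 34.6/5.1 = 6.784.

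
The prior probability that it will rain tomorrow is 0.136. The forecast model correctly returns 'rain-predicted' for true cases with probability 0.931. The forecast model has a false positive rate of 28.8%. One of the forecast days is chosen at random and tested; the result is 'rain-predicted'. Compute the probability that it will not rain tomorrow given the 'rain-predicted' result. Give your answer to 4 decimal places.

Write H for 'it will rain tomorrow'. Prior odds H:¬H = 0.136/0.864 = 0.15741. For the 'rain-predicted' outcome, the likelihood ratio is 0.931/0.288 = 3.2326.
Posterior odds = 0.15741 × 3.2326 = 0.50884, so P(H|E) = 0.50884/(1+0.50884) = 0.3372. Then P(¬H|E) = 1 − 0.3372 = 0.6628.

P(¬H | E) ≈ 0.6628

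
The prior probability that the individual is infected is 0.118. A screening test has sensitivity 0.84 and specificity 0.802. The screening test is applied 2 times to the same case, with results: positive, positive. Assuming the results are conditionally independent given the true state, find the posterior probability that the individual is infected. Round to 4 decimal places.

With H the event that the individual is infected, the joint likelihood of the observed sequence is P(data|H) = 0.84·0.84 = 0.70560 and P(data|¬H) = 0.198·0.198 = 0.039204.
Bayes: P(H|data) = 0.118·0.70560 / (0.118·0.70560 + 0.882·0.039204) = 0.083261/0.11784 = 0.7066.

Posterior P(H) ≈ 0.7066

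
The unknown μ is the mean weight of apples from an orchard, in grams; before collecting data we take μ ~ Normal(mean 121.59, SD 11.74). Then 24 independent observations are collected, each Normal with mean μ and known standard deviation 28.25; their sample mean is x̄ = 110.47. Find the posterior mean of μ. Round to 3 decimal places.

Posterior mean ≈ 112.631

Prior precision 1/τ₀² = 1/11.74² = 0.00725544; data precision n/σ² = 24/28.25² = 0.0300728.
Posterior precision = 0.00725544 + 0.0300728 = 0.0373283.
Posterior mean = (0.00725544·121.59 + 0.0300728·110.47) / 0.0373283 = 112.631.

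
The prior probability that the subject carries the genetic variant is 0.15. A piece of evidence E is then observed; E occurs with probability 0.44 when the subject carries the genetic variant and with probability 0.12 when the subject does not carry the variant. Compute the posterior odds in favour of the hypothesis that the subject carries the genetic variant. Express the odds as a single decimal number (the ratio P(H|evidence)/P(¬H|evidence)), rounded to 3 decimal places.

Prior odds = 0.15/(1−0.15) = 0.17647. In log-odds, ln(0.17647) = -1.7346.
Add log likelihood ratio: ln(3.6667) = 1.2993.
Posterior log-odds = -0.43532, so posterior odds = exp(-0.43532) = 0.64706.

Posterior odds ≈ 0.647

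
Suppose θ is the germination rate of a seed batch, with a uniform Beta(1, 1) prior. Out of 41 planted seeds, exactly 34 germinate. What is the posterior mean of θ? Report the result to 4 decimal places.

Posterior mean ≈ 0.8140

The binomial likelihood is conjugate to the Beta prior: with 34 successes and 7 failures, the posterior is Beta(1+34, 1+7) = Beta(35, 8).
E[θ | data] = 35/(35+8) = 0.8140.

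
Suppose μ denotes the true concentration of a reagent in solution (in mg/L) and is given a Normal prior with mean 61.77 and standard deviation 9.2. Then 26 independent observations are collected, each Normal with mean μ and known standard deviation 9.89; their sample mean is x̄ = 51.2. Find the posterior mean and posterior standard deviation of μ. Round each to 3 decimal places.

Prior precision 1/τ₀² = 1/9.2² = 0.0118147; data precision n/σ² = 26/9.89² = 0.265816.
Posterior precision = 0.0118147 + 0.265816 = 0.277631, giving posterior SD = 1/√0.277631 = 1.898.
Posterior mean = (0.0118147·61.77 + 0.265816·51.2) / 0.277631 = 51.650.

Posterior mean ≈ 51.650; posterior SD ≈ 1.898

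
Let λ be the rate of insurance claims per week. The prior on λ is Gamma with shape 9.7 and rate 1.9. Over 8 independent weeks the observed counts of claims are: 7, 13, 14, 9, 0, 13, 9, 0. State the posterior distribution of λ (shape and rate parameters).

Posterior: Gamma(shape=74.7, rate=9.9)

Total count ∑xᵢ = 65 over n = 8 weeks.
Gamma is conjugate to the Poisson likelihood: posterior is Gamma(shape = 9.7+65 = 74.7, rate = 1.9+8 = 9.9).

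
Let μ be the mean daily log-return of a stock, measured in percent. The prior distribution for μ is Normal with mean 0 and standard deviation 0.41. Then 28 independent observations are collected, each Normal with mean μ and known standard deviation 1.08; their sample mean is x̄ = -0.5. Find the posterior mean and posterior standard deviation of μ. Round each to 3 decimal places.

Posterior mean ≈ -0.401; posterior SD ≈ 0.183

With known σ, the Normal prior is conjugate. Weight on the data is w = (n/σ²)/(n/σ² + 1/τ₀²) = 24.0055/(24.0055+5.94884) = 0.80140.
Posterior mean = w·x̄ + (1−w)·μ₀ = 0.80140·-0.5 + 0.19860·0 = -0.401. Posterior variance = 1/(24.0055+5.94884) = 0.0333842, so SD = 0.183.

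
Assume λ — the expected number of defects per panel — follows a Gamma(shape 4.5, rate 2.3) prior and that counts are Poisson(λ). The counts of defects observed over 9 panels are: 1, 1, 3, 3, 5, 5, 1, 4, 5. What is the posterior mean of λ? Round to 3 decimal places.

The Poisson likelihood adds the total count to the shape and the number of exposure periods to the rate. Here ∑xᵢ = 28 and n = 9, so shape 4.5→32.5 and rate 2.3→11.3.
Posterior mean = shape/rate = 32.5/11.3 = 2.876.

Posterior mean ≈ 2.876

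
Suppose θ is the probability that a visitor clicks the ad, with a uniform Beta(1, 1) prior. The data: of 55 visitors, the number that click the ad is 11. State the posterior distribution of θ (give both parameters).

Posterior: Beta(12, 45)

The binomial likelihood is conjugate to the Beta prior: with 11 successes and 44 failures, the posterior is Beta(1+11, 1+44) = Beta(12, 45).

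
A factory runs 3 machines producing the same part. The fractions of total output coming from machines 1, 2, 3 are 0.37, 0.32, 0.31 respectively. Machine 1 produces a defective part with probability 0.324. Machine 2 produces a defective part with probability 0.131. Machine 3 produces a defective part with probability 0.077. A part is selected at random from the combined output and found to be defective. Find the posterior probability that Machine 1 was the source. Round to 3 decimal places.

Tabulate prior·likelihood by source: [1] prior 0.37, lik 0.324, product 0.1199; [2] prior 0.32, lik 0.131, product 0.04192; [3] prior 0.31, lik 0.077, product 0.02387.
Normalizing constant = 0.18567; the posterior for Machine 1 is its product over the sum, 0.1199/0.18567 = 0.646.

Posterior probability ≈ 0.646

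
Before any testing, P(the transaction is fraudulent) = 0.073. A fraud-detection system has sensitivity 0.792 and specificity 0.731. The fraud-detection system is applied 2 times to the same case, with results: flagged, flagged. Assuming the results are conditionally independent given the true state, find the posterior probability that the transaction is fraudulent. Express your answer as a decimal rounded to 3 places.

Posterior P(H) ≈ 0.406

Let H be the event that the transaction is fraudulent; start with P(H) = 0.073. P('flagged'|H) = 0.792, P('flagged'|¬H) = 0.269.
Update on result 1 ('flagged'): P(H) ← 0.792·0.0730 / (0.792·0.0730 + 0.269·0.9270) = 0.057816/0.30718 = 0.1882.
Update on result 2 ('flagged'): P(H) ← 0.792·0.1882 / (0.792·0.1882 + 0.269·0.8118) = 0.14907/0.36744 = 0.4057.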